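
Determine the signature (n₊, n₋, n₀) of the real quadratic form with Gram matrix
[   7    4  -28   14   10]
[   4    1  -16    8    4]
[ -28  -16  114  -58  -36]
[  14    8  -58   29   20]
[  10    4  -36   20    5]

step 0: pivot 7 → sign +
step 1: pivot -9/7 → sign −
step 2: pivot 2 → sign +
step 3: pivot -1 → sign −
step 4: pivot 1 → sign +
signature = (3, 2, 0)

Answer: (3, 2, 0)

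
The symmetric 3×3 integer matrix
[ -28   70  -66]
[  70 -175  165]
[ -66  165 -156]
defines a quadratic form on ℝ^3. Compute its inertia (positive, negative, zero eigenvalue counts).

step 0: pivot -28 → sign −
step 1: pivot -3/7 → sign −
step 2: row/col 2 already zero → sign 0
signature = (0, 2, 1)

Answer: (0, 2, 1)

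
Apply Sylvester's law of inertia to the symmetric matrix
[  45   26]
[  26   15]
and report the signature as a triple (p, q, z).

step 0: pivot 45 → sign +
step 1: pivot -1/45 → sign −
signature = (1, 1, 0)

Answer: (1, 1, 0)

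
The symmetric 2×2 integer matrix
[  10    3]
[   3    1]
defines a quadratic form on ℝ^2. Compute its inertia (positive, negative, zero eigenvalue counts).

Answer: (2, 0, 0)

Derivation:
step 0: pivot 10 → sign +
step 1: pivot 1/10 → sign +
signature = (2, 0, 0)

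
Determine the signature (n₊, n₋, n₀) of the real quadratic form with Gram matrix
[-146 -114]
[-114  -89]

step 0: pivot -146 → sign −
step 1: pivot 1/73 → sign +
signature = (1, 1, 0)

Answer: (1, 1, 0)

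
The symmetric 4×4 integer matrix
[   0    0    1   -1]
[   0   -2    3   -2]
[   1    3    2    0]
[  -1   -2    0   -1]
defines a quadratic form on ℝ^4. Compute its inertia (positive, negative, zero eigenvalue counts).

Answer: (2, 2, 0)

Derivation:
step 0: pivot -2 → sign −
step 1: pivot 13/2 → sign +
step 2: pivot -2/13 → sign −
step 3: pivot 3/2 → sign +
signature = (2, 2, 0)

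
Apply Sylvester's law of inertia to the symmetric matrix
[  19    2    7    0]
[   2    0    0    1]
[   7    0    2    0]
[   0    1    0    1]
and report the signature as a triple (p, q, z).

step 0: pivot 19 → sign +
step 1: pivot -4/19 → sign −
step 2: pivot 2 → sign +
step 3: pivot -3/8 → sign −
signature = (2, 2, 0)

Answer: (2, 2, 0)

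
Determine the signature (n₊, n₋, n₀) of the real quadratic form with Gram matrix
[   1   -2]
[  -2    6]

Answer: (2, 0, 0)

Derivation:
step 0: pivot 1 → sign +
step 1: pivot 2 → sign +
signature = (2, 0, 0)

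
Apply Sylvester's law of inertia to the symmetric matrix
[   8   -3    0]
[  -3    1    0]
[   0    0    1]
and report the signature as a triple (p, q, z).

Answer: (2, 1, 0)

Derivation:
step 0: pivot 8 → sign +
step 1: pivot -1/8 → sign −
step 2: pivot 1 → sign +
signature = (2, 1, 0)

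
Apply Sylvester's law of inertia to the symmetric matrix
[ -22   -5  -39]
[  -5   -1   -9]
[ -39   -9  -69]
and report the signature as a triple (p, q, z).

Answer: (1, 1, 1)

Derivation:
step 0: pivot -22 → sign −
step 1: pivot 3/22 → sign +
step 2: row/col 2 already zero → sign 0
signature = (1, 1, 1)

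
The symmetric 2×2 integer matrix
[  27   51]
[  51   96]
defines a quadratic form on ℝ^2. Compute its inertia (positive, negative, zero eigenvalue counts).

step 0: pivot 27 → sign +
step 1: pivot -1/3 → sign −
signature = (1, 1, 0)

Answer: (1, 1, 0)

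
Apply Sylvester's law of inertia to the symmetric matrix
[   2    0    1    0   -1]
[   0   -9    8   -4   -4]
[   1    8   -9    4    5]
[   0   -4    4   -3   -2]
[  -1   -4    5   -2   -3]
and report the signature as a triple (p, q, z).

step 0: pivot 2 → sign +
step 1: pivot -9 → sign −
step 2: pivot -43/18 → sign −
step 3: pivot -49/43 → sign −
step 4: pivot -6/49 → sign −
signature = (1, 4, 0)

Answer: (1, 4, 0)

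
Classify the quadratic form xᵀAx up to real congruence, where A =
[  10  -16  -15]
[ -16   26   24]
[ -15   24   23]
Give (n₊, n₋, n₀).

step 0: pivot 10 → sign +
step 1: pivot 2/5 → sign +
step 2: pivot 1/2 → sign +
signature = (3, 0, 0)

Answer: (3, 0, 0)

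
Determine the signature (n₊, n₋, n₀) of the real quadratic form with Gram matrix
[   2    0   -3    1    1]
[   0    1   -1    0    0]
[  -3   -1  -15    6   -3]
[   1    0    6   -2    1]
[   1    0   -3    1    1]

step 0: pivot 2 → sign +
step 1: pivot 1 → sign +
step 2: pivot -41/2 → sign −
step 3: pivot 10/41 → sign +
step 4: pivot 3/5 → sign +
signature = (4, 1, 0)

Answer: (4, 1, 0)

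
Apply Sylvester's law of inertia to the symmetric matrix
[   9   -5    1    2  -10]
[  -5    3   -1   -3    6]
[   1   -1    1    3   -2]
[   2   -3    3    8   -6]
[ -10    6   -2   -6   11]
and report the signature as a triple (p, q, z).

Answer: (3, 2, 0)

Derivation:
step 0: pivot 9 → sign +
step 1: pivot 2/9 → sign +
step 2: pivot -17/2 → sign −
step 3: pivot 2/17 → sign +
step 4: pivot -1 → sign −
signature = (3, 2, 0)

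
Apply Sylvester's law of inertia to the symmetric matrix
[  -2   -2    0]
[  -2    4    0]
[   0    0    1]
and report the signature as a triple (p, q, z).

step 0: pivot -2 → sign −
step 1: pivot 6 → sign +
step 2: pivot 1 → sign +
signature = (2, 1, 0)

Answer: (2, 1, 0)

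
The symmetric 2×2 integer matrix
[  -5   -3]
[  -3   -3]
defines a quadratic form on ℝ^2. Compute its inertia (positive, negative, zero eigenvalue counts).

Answer: (0, 2, 0)

Derivation:
step 0: pivot -5 → sign −
step 1: pivot -6/5 → sign −
signature = (0, 2, 0)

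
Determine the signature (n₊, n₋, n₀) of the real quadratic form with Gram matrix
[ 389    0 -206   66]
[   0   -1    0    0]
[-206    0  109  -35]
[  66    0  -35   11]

step 0: pivot 389 → sign +
step 1: pivot -1 → sign −
step 2: pivot -35/389 → sign −
step 3: pivot -6/35 → sign −
signature = (1, 3, 0)

Answer: (1, 3, 0)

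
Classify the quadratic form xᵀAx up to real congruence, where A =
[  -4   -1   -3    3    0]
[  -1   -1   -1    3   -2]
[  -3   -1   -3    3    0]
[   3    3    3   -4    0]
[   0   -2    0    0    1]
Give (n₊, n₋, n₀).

Answer: (1, 4, 0)

Derivation:
step 0: pivot -4 → sign −
step 1: pivot -3/4 → sign −
step 2: pivot -2/3 → sign −
step 3: pivot 5 → sign +
step 4: pivot -1/5 → sign −
signature = (1, 4, 0)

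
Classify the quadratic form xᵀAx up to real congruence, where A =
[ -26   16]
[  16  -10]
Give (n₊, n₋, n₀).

Answer: (0, 2, 0)

Derivation:
step 0: pivot -26 → sign −
step 1: pivot -2/13 → sign −
signature = (0, 2, 0)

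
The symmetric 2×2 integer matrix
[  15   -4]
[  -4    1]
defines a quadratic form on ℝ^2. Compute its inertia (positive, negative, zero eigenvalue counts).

step 0: pivot 15 → sign +
step 1: pivot -1/15 → sign −
signature = (1, 1, 0)

Answer: (1, 1, 0)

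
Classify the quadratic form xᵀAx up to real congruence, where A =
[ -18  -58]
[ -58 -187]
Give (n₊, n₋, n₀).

Answer: (0, 2, 0)

Derivation:
step 0: pivot -18 → sign −
step 1: pivot -1/9 → sign −
signature = (0, 2, 0)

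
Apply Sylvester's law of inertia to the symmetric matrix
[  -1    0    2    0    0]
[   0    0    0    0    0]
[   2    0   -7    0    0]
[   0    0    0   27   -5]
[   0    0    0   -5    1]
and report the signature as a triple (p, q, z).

Answer: (2, 2, 1)

Derivation:
step 0: pivot -1 → sign −
step 1: pivot -3 → sign −
step 2: pivot 27 → sign +
step 3: pivot 2/27 → sign +
step 4: row/col 4 already zero → sign 0
signature = (2, 2, 1)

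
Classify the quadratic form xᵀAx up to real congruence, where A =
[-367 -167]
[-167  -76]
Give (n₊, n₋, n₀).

Answer: (0, 2, 0)

Derivation:
step 0: pivot -367 → sign −
step 1: pivot -3/367 → sign −
signature = (0, 2, 0)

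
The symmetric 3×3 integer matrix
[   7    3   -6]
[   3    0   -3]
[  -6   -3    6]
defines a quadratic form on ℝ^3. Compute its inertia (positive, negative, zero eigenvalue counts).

step 0: pivot 7 → sign +
step 1: pivot -9/7 → sign −
step 2: pivot 1 → sign +
signature = (2, 1, 0)

Answer: (2, 1, 0)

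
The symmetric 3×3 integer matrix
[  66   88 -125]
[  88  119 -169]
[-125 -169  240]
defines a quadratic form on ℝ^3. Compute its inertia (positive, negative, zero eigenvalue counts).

step 0: pivot 66 → sign +
step 1: pivot 5/3 → sign +
step 2: pivot -1/110 → sign −
signature = (2, 1, 0)

Answer: (2, 1, 0)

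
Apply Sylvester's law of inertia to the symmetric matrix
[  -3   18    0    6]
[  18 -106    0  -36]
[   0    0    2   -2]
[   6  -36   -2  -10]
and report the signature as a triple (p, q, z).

Answer: (2, 1, 1)

Derivation:
step 0: pivot -3 → sign −
step 1: pivot 2 → sign +
step 2: pivot 2 → sign +
step 3: row/col 3 already zero → sign 0
signature = (2, 1, 1)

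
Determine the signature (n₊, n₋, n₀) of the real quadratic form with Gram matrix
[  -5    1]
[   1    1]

step 0: pivot -5 → sign −
step 1: pivot 6/5 → sign +
signature = (1, 1, 0)

Answer: (1, 1, 0)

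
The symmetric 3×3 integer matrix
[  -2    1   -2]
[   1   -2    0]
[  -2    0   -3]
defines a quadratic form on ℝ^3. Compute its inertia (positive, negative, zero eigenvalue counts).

step 0: pivot -2 → sign −
step 1: pivot -3/2 → sign −
step 2: pivot -1/3 → sign −
signature = (0, 3, 0)

Answer: (0, 3, 0)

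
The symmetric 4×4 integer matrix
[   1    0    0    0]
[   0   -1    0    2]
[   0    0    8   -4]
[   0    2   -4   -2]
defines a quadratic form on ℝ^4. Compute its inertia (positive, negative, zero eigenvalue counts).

Answer: (2, 1, 1)

Derivation:
step 0: pivot 1 → sign +
step 1: pivot -1 → sign −
step 2: pivot 8 → sign +
step 3: row/col 3 already zero → sign 0
signature = (2, 1, 1)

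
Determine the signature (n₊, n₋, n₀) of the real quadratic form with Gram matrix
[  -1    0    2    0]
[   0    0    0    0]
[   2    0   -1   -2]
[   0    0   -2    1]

Answer: (1, 2, 1)

Derivation:
step 0: pivot -1 → sign −
step 1: pivot 3 → sign +
step 2: pivot -1/3 → sign −
step 3: row/col 3 already zero → sign 0
signature = (1, 2, 1)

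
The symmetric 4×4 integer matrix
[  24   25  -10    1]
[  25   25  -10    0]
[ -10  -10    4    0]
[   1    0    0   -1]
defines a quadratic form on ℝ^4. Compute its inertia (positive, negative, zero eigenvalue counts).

Answer: (1, 1, 2)

Derivation:
step 0: pivot 24 → sign +
step 1: pivot -25/24 → sign −
step 2: row/col 2 already zero → sign 0
step 3: row/col 3 already zero → sign 0
signature = (1, 1, 2)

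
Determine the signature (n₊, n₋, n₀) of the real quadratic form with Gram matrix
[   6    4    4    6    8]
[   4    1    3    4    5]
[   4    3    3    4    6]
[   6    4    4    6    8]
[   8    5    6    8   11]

step 0: pivot 6 → sign +
step 1: pivot -5/3 → sign −
step 2: pivot 2/5 → sign +
step 3: pivot -1/2 → sign −
step 4: row/col 4 already zero → sign 0
signature = (2, 2, 1)

Answer: (2, 2, 1)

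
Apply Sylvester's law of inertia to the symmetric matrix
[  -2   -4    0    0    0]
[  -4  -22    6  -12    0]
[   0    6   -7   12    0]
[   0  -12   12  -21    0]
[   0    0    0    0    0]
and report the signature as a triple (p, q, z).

step 0: pivot -2 → sign −
step 1: pivot -14 → sign −
step 2: pivot -31/7 → sign −
step 3: pivot -3/31 → sign −
step 4: row/col 4 already zero → sign 0
signature = (0, 4, 1)

Answer: (0, 4, 1)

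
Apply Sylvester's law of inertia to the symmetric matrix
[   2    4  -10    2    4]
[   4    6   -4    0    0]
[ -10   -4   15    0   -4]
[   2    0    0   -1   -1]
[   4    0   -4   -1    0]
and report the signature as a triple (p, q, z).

Answer: (2, 3, 0)

Derivation:
step 0: pivot 2 → sign +
step 1: pivot -2 → sign −
step 2: pivot 93 → sign +
step 3: pivot -19/93 → sign −
step 4: pivot -3/19 → sign −
signature = (2, 3, 0)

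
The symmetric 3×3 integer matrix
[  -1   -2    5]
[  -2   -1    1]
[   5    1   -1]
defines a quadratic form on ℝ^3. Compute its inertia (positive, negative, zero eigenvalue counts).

step 0: pivot -1 → sign −
step 1: pivot 3 → sign +
step 2: pivot -3 → sign −
signature = (1, 2, 0)

Answer: (1, 2, 0)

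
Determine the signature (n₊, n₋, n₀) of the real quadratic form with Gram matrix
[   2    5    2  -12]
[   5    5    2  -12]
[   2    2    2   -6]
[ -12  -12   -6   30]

step 0: pivot 2 → sign +
step 1: pivot -15/2 → sign −
step 2: pivot 6/5 → sign +
step 3: row/col 3 already zero → sign 0
signature = (2, 1, 1)

Answer: (2, 1, 1)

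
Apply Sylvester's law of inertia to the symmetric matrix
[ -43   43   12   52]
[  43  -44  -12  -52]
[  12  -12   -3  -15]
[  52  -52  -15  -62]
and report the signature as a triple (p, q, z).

step 0: pivot -43 → sign −
step 1: pivot -1 → sign −
step 2: pivot 15/43 → sign +
step 3: pivot 1/5 → sign +
signature = (2, 2, 0)

Answer: (2, 2, 0)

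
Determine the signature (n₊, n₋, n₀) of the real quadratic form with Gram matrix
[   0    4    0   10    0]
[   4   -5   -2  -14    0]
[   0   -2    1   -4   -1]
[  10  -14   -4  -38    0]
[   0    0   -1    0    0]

step 0: pivot -5 → sign −
step 1: pivot 16/5 → sign +
step 2: pivot 1 → sign +
step 3: pivot -1/4 → sign −
step 4: pivot 3 → sign +
signature = (3, 2, 0)

Answer: (3, 2, 0)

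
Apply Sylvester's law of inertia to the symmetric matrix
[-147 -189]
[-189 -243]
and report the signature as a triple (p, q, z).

step 0: pivot -147 → sign −
step 1: row/col 1 already zero → sign 0
signature = (0, 1, 1)

Answer: (0, 1, 1)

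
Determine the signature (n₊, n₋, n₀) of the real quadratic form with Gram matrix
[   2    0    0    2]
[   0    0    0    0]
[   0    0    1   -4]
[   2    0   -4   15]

Answer: (2, 1, 1)

Derivation:
step 0: pivot 2 → sign +
step 1: pivot 1 → sign +
step 2: pivot -3 → sign −
step 3: row/col 3 already zero → sign 0
signature = (2, 1, 1)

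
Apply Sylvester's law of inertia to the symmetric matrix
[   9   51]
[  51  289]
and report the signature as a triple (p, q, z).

Answer: (1, 0, 1)

Derivation:
step 0: pivot 9 → sign +
step 1: row/col 1 already zero → sign 0
signature = (1, 0, 1)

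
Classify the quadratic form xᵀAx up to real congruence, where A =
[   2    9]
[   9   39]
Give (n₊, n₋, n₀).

Answer: (1, 1, 0)

Derivation:
step 0: pivot 2 → sign +
step 1: pivot -3/2 → sign −
signature = (1, 1, 0)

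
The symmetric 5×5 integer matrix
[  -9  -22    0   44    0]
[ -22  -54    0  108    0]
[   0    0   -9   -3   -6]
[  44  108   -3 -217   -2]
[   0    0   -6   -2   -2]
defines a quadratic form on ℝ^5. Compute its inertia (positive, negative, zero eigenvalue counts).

Answer: (1, 3, 1)

Derivation:
step 0: pivot -9 → sign −
step 1: pivot -2/9 → sign −
step 2: pivot -9 → sign −
step 3: pivot 2 → sign +
step 4: row/col 4 already zero → sign 0
signature = (1, 3, 1)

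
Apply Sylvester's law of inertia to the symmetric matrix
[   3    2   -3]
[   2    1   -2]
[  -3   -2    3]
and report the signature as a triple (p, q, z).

Answer: (1, 1, 1)

Derivation:
step 0: pivot 3 → sign +
step 1: pivot -1/3 → sign −
step 2: row/col 2 already zero → sign 0
signature = (1, 1, 1)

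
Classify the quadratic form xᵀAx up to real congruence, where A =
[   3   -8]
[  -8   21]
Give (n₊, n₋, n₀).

Answer: (1, 1, 0)

Derivation:
step 0: pivot 3 → sign +
step 1: pivot -1/3 → sign −
signature = (1, 1, 0)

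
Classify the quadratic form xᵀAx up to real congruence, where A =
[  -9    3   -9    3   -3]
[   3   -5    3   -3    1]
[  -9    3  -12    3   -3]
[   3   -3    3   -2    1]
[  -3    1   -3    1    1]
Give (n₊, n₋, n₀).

Answer: (1, 3, 1)

Derivation:
step 0: pivot -9 → sign −
step 1: pivot -4 → sign −
step 2: pivot -3 → sign −
step 3: pivot 2 → sign +
step 4: row/col 4 already zero → sign 0
signature = (1, 3, 1)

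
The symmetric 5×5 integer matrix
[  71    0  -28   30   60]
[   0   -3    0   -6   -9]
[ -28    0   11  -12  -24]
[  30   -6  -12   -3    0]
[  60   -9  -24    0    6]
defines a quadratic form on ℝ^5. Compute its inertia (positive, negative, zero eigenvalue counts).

step 0: pivot 71 → sign +
step 1: pivot -3 → sign −
step 2: pivot -3/71 → sign −
step 3: pivot -3 → sign −
step 4: pivot -3 → sign −
signature = (1, 4, 0)

Answer: (1, 4, 0)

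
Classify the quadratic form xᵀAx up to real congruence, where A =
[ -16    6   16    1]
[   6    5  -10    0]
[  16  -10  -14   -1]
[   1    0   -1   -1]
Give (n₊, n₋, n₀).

Answer: (1, 3, 0)

Derivation:
step 0: pivot -16 → sign −
step 1: pivot 29/4 → sign +
step 2: pivot -6/29 → sign −
step 3: pivot -3/4 → sign −
signature = (1, 3, 0)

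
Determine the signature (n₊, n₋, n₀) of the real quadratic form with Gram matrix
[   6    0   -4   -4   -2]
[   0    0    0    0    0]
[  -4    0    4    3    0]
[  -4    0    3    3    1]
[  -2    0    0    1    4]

step 0: pivot 6 → sign +
step 1: pivot 4/3 → sign +
step 2: pivot 1/4 → sign +
step 3: pivot 2 → sign +
step 4: row/col 4 already zero → sign 0
signature = (4, 0, 1)

Answer: (4, 0, 1)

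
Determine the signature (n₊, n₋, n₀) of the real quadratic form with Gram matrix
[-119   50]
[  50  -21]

Answer: (1, 1, 0)

Derivation:
step 0: pivot -119 → sign −
step 1: pivot 1/119 → sign +
signature = (1, 1, 0)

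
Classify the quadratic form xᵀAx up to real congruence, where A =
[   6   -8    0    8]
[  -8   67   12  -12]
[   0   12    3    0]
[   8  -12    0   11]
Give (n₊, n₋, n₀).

step 0: pivot 6 → sign +
step 1: pivot 169/3 → sign +
step 2: pivot 75/169 → sign +
step 3: pivot 3/25 → sign +
signature = (4, 0, 0)

Answer: (4, 0, 0)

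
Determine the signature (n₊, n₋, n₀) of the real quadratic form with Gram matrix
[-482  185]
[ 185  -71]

step 0: pivot -482 → sign −
step 1: pivot 3/482 → sign +
signature = (1, 1, 0)

Answer: (1, 1, 0)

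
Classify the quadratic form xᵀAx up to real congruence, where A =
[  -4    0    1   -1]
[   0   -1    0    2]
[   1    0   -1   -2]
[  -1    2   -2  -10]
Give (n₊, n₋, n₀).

step 0: pivot -4 → sign −
step 1: pivot -1 → sign −
step 2: pivot -3/4 → sign −
step 3: pivot 1 → sign +
signature = (1, 3, 0)

Answer: (1, 3, 0)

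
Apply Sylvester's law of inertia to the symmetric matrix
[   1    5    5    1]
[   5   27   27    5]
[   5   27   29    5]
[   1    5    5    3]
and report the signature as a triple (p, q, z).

step 0: pivot 1 → sign +
step 1: pivot 2 → sign +
step 2: pivot 2 → sign +
step 3: pivot 2 → sign +
signature = (4, 0, 0)

Answer: (4, 0, 0)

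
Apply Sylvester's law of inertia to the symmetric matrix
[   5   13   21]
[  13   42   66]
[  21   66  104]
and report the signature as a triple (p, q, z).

step 0: pivot 5 → sign +
step 1: pivot 41/5 → sign +
step 2: pivot -2/41 → sign −
signature = (2, 1, 0)

Answer: (2, 1, 0)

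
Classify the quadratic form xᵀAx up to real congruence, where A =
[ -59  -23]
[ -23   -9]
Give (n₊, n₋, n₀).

Answer: (0, 2, 0)

Derivation:
step 0: pivot -59 → sign −
step 1: pivot -2/59 → sign −
signature = (0, 2, 0)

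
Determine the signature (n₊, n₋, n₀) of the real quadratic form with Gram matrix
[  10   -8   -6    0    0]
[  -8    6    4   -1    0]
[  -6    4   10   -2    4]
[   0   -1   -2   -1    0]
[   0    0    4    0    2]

step 0: pivot 10 → sign +
step 1: pivot -2/5 → sign −
step 2: pivot 8 → sign +
step 3: pivot 3/2 → sign +
step 4: row/col 4 already zero → sign 0
signature = (3, 1, 1)

Answer: (3, 1, 1)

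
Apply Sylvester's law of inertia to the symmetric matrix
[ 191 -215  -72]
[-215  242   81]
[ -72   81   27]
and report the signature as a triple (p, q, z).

Answer: (1, 1, 1)

Derivation:
step 0: pivot 191 → sign +
step 1: pivot -3/191 → sign −
step 2: row/col 2 already zero → sign 0
signature = (1, 1, 1)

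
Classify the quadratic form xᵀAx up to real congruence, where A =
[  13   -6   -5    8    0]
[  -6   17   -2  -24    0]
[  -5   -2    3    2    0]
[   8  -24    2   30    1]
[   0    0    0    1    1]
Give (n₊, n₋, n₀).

step 0: pivot 13 → sign +
step 1: pivot 185/13 → sign +
step 2: pivot -42/185 → sign −
step 3: pivot 8/7 → sign +
step 4: pivot 1/8 → sign +
signature = (4, 1, 0)

Answer: (4, 1, 0)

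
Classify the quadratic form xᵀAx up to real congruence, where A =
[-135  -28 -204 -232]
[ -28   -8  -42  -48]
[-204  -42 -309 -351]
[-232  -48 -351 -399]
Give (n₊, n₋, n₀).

step 0: pivot -135 → sign −
step 1: pivot -296/135 → sign −
step 2: pivot -51/74 → sign −
step 3: pivot -1/17 → sign −
signature = (0, 4, 0)

Answer: (0, 4, 0)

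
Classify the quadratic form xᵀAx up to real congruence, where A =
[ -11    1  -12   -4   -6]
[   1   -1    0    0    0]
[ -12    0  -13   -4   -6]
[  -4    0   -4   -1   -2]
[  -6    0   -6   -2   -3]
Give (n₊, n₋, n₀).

Answer: (2, 3, 0)

Derivation:
step 0: pivot -11 → sign −
step 1: pivot -10/11 → sign −
step 2: pivot 7/5 → sign +
step 3: pivot 1/7 → sign +
step 4: pivot -1 → sign −
signature = (2, 3, 0)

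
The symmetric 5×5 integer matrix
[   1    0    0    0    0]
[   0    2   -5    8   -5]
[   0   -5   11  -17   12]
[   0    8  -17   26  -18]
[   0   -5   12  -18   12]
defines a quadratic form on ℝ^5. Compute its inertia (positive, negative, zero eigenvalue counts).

Answer: (3, 2, 0)

Derivation:
step 0: pivot 1 → sign +
step 1: pivot 2 → sign +
step 2: pivot -3/2 → sign −
step 3: pivot -1/3 → sign −
step 4: pivot 3 → sign +
signature = (3, 2, 0)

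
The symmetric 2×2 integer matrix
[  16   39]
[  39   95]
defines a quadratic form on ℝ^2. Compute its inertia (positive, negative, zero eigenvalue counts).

step 0: pivot 16 → sign +
step 1: pivot -1/16 → sign −
signature = (1, 1, 0)

Answer: (1, 1, 0)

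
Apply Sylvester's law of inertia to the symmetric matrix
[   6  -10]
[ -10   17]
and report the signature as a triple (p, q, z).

Answer: (2, 0, 0)

Derivation:
step 0: pivot 6 → sign +
step 1: pivot 1/3 → sign +
signature = (2, 0, 0)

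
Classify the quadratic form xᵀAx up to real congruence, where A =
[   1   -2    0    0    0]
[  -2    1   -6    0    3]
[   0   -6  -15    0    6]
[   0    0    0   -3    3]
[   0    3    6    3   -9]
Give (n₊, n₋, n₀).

step 0: pivot 1 → sign +
step 1: pivot -3 → sign −
step 2: pivot -3 → sign −
step 3: pivot -3 → sign −
step 4: pivot -3 → sign −
signature = (1, 4, 0)

Answer: (1, 4, 0)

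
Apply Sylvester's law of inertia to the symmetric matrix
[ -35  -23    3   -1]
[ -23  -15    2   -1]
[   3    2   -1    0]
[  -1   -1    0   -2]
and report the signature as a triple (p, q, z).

step 0: pivot -35 → sign −
step 1: pivot 4/35 → sign +
step 2: pivot -3/4 → sign −
step 3: pivot -3 → sign −
signature = (1, 3, 0)

Answer: (1, 3, 0)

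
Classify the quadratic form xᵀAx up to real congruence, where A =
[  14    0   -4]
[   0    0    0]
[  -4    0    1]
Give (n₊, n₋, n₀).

step 0: pivot 14 → sign +
step 1: pivot -1/7 → sign −
step 2: row/col 2 already zero → sign 0
signature = (1, 1, 1)

Answer: (1, 1, 1)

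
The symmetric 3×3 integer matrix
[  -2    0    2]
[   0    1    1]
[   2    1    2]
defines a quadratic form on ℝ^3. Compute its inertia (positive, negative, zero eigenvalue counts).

step 0: pivot -2 → sign −
step 1: pivot 1 → sign +
step 2: pivot 3 → sign +
signature = (2, 1, 0)

Answer: (2, 1, 0)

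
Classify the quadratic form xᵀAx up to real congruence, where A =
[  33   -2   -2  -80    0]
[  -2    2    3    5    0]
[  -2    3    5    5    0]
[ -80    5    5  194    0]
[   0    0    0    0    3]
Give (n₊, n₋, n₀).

Answer: (5, 0, 0)

Derivation:
step 0: pivot 33 → sign +
step 1: pivot 62/33 → sign +
step 2: pivot 29/62 → sign +
step 3: pivot 1/29 → sign +
step 4: pivot 3 → sign +
signature = (5, 0, 0)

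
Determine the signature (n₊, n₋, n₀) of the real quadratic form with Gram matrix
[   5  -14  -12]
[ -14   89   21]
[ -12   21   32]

step 0: pivot 5 → sign +
step 1: pivot 249/5 → sign +
step 2: pivot 1/83 → sign +
signature = (3, 0, 0)

Answer: (3, 0, 0)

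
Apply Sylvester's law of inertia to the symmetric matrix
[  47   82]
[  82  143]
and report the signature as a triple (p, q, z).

Answer: (1, 1, 0)

Derivation:
step 0: pivot 47 → sign +
step 1: pivot -3/47 → sign −
signature = (1, 1, 0)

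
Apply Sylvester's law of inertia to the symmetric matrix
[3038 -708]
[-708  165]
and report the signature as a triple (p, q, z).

Answer: (2, 0, 0)

Derivation:
step 0: pivot 3038 → sign +
step 1: pivot 3/1519 → sign +
signature = (2, 0, 0)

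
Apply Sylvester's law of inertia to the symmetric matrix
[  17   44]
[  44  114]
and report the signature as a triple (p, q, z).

Answer: (2, 0, 0)

Derivation:
step 0: pivot 17 → sign +
step 1: pivot 2/17 → sign +
signature = (2, 0, 0)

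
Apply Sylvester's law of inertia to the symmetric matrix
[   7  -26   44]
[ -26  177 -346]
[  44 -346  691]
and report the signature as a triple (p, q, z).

Answer: (2, 1, 0)

Derivation:
step 0: pivot 7 → sign +
step 1: pivot 563/7 → sign +
step 2: pivot -3/563 → sign −
signature = (2, 1, 0)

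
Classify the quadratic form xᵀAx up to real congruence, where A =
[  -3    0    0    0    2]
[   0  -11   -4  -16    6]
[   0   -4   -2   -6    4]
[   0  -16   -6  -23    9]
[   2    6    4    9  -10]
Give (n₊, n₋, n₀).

step 0: pivot -3 → sign −
step 1: pivot -11 → sign −
step 2: pivot -6/11 → sign −
step 3: pivot 1/3 → sign +
step 4: pivot 1/3 → sign +
signature = (2, 3, 0)

Answer: (2, 3, 0)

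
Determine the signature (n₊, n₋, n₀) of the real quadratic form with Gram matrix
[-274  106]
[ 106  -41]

step 0: pivot -274 → sign −
step 1: pivot 1/137 → sign +
signature = (1, 1, 0)

Answer: (1, 1, 0)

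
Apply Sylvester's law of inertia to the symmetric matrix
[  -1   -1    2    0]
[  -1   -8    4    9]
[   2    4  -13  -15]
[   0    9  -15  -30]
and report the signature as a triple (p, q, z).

step 0: pivot -1 → sign −
step 1: pivot -7 → sign −
step 2: pivot -59/7 → sign −
step 3: pivot -6/59 → sign −
signature = (0, 4, 0)

Answer: (0, 4, 0)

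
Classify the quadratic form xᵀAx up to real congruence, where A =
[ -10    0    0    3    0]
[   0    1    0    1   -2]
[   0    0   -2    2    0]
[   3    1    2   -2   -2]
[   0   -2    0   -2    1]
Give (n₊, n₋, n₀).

Answer: (1, 4, 0)

Derivation:
step 0: pivot -10 → sign −
step 1: pivot 1 → sign +
step 2: pivot -2 → sign −
step 3: pivot -1/10 → sign −
step 4: pivot -3 → sign −
signature = (1, 4, 0)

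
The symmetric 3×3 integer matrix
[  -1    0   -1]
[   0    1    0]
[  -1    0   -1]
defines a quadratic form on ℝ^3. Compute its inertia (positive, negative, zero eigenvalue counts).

step 0: pivot -1 → sign −
step 1: pivot 1 → sign +
step 2: row/col 2 already zero → sign 0
signature = (1, 1, 1)

Answer: (1, 1, 1)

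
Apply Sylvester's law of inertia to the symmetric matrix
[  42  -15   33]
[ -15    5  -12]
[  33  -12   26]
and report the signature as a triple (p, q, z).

step 0: pivot 42 → sign +
step 1: pivot -5/14 → sign −
step 2: pivot 1/5 → sign +
signature = (2, 1, 0)

Answer: (2, 1, 0)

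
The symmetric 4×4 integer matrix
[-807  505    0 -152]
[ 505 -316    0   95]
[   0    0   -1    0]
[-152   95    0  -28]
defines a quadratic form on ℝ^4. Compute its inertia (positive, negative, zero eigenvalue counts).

Answer: (1, 3, 0)

Derivation:
step 0: pivot -807 → sign −
step 1: pivot 13/807 → sign +
step 2: pivot -1 → sign −
step 3: pivot -3/13 → sign −
signature = (1, 3, 0)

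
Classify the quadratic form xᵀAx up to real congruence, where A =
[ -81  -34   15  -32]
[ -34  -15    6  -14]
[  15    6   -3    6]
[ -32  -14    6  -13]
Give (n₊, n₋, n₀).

step 0: pivot -81 → sign −
step 1: pivot -59/81 → sign −
step 2: pivot -6/59 → sign −
step 3: pivot 1 → sign +
signature = (1, 3, 0)

Answer: (1, 3, 0)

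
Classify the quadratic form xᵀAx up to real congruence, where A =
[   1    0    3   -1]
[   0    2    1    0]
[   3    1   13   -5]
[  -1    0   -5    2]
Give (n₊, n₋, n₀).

step 0: pivot 1 → sign +
step 1: pivot 2 → sign +
step 2: pivot 7/2 → sign +
step 3: pivot -1/7 → sign −
signature = (3, 1, 0)

Answer: (3, 1, 0)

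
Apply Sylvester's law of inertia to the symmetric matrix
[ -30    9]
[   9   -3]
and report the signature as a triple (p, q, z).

step 0: pivot -30 → sign −
step 1: pivot -3/10 → sign −
signature = (0, 2, 0)

Answer: (0, 2, 0)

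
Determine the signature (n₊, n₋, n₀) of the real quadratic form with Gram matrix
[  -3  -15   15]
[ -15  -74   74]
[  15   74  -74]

step 0: pivot -3 → sign −
step 1: pivot 1 → sign +
step 2: row/col 2 already zero → sign 0
signature = (1, 1, 1)

Answer: (1, 1, 1)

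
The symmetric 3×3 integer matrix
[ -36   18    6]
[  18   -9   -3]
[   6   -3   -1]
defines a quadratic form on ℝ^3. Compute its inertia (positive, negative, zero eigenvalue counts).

step 0: pivot -36 → sign −
step 1: row/col 1 already zero → sign 0
step 2: row/col 2 already zero → sign 0
signature = (0, 1, 2)

Answer: (0, 1, 2)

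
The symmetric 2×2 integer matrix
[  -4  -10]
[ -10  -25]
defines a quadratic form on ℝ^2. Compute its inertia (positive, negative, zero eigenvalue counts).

step 0: pivot -4 → sign −
step 1: row/col 1 already zero → sign 0
signature = (0, 1, 1)

Answer: (0, 1, 1)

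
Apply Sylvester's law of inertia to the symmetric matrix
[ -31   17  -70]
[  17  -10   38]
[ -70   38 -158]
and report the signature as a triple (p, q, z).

step 0: pivot -31 → sign −
step 1: pivot -21/31 → sign −
step 2: pivot 2/7 → sign +
signature = (1, 2, 0)

Answer: (1, 2, 0)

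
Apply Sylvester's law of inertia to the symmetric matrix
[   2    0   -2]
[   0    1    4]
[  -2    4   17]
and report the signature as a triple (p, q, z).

step 0: pivot 2 → sign +
step 1: pivot 1 → sign +
step 2: pivot -1 → sign −
signature = (2, 1, 0)

Answer: (2, 1, 0)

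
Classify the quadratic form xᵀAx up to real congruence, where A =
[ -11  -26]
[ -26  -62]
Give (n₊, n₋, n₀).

step 0: pivot -11 → sign −
step 1: pivot -6/11 → sign −
signature = (0, 2, 0)

Answer: (0, 2, 0)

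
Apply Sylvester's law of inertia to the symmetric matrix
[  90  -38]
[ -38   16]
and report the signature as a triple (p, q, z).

step 0: pivot 90 → sign +
step 1: pivot -2/45 → sign −
signature = (1, 1, 0)

Answer: (1, 1, 0)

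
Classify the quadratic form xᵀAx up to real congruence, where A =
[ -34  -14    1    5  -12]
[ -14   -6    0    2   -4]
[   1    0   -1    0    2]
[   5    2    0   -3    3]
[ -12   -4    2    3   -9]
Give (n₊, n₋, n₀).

step 0: pivot -34 → sign −
step 1: pivot -4/17 → sign −
step 2: pivot -1/4 → sign −
step 3: pivot -2 → sign −
step 4: pivot -1/2 → sign −
signature = (0, 5, 0)

Answer: (0, 5, 0)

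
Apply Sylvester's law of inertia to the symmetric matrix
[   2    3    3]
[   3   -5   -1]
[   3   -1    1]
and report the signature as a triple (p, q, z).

step 0: pivot 2 → sign +
step 1: pivot -19/2 → sign −
step 2: pivot -6/19 → sign −
signature = (1, 2, 0)

Answer: (1, 2, 0)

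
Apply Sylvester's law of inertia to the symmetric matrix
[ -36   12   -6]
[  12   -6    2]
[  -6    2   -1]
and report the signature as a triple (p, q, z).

step 0: pivot -36 → sign −
step 1: pivot -2 → sign −
step 2: row/col 2 already zero → sign 0
signature = (0, 2, 1)

Answer: (0, 2, 1)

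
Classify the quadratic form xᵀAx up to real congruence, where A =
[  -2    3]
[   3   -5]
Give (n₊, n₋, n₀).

Answer: (0, 2, 0)

Derivation:
step 0: pivot -2 → sign −
step 1: pivot -1/2 → sign −
signature = (0, 2, 0)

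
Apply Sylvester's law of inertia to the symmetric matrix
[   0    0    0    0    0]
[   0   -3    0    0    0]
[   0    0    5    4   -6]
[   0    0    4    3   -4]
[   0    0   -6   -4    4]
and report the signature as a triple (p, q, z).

Answer: (1, 2, 2)

Derivation:
step 0: pivot -3 → sign −
step 1: pivot 5 → sign +
step 2: pivot -1/5 → sign −
step 3: row/col 3 already zero → sign 0
step 4: row/col 4 already zero → sign 0
signature = (1, 2, 2)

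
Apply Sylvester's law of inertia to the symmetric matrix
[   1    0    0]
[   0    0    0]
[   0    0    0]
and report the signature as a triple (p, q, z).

Answer: (1, 0, 2)

Derivation:
step 0: pivot 1 → sign +
step 1: row/col 1 already zero → sign 0
step 2: row/col 2 already zero → sign 0
signature = (1, 0, 2)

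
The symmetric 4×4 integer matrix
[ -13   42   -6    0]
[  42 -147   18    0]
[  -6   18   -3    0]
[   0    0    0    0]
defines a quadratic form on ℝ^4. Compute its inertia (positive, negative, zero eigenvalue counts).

step 0: pivot -13 → sign −
step 1: pivot -147/13 → sign −
step 2: pivot -3/49 → sign −
step 3: row/col 3 already zero → sign 0
signature = (0, 3, 1)

Answer: (0, 3, 1)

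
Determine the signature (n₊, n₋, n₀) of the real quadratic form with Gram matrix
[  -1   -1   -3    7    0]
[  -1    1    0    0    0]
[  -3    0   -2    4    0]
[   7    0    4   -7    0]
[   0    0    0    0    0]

step 0: pivot -1 → sign −
step 1: pivot 2 → sign +
step 2: pivot 5/2 → sign +
step 3: pivot 3/5 → sign +
step 4: row/col 4 already zero → sign 0
signature = (3, 1, 1)

Answer: (3, 1, 1)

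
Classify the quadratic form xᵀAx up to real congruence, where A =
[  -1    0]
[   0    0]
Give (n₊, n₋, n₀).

Answer: (0, 1, 1)

Derivation:
step 0: pivot -1 → sign −
step 1: row/col 1 already zero → sign 0
signature = (0, 1, 1)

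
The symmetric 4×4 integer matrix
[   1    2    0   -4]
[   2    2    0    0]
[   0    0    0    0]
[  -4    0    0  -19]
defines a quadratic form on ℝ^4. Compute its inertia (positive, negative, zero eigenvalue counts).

Answer: (1, 2, 1)

Derivation:
step 0: pivot 1 → sign +
step 1: pivot -2 → sign −
step 2: pivot -3 → sign −
step 3: row/col 3 already zero → sign 0
signature = (1, 2, 1)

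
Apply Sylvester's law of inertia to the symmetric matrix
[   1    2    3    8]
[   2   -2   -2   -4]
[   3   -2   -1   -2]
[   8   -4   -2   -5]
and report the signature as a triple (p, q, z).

Answer: (2, 2, 0)

Derivation:
step 0: pivot 1 → sign +
step 1: pivot -6 → sign −
step 2: pivot 2/3 → sign +
step 3: pivot -3 → sign −
signature = (2, 2, 0)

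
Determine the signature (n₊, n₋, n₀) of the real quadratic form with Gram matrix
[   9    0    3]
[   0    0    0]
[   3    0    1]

Answer: (1, 0, 2)

Derivation:
step 0: pivot 9 → sign +
step 1: row/col 1 already zero → sign 0
step 2: row/col 2 already zero → sign 0
signature = (1, 0, 2)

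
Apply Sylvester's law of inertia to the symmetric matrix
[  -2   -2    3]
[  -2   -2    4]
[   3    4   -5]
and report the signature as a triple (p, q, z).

Answer: (1, 2, 0)

Derivation:
step 0: pivot -2 → sign −
step 1: pivot -1/2 → sign −
step 2: pivot 2 → sign +
signature = (1, 2, 0)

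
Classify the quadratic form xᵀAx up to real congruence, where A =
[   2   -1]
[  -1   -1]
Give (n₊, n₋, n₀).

step 0: pivot 2 → sign +
step 1: pivot -3/2 → sign −
signature = (1, 1, 0)

Answer: (1, 1, 0)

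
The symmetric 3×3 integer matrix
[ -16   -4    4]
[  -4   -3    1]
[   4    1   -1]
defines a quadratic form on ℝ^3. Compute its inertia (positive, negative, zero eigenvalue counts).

step 0: pivot -16 → sign −
step 1: pivot -2 → sign −
step 2: row/col 2 already zero → sign 0
signature = (0, 2, 1)

Answer: (0, 2, 1)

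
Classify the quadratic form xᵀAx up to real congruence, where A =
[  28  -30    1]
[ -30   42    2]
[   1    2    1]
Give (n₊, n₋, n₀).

Answer: (3, 0, 0)

Derivation:
step 0: pivot 28 → sign +
step 1: pivot 69/7 → sign +
step 2: pivot 1/138 → sign +
signature = (3, 0, 0)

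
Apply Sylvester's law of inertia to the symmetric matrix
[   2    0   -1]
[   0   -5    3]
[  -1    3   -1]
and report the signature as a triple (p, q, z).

step 0: pivot 2 → sign +
step 1: pivot -5 → sign −
step 2: pivot 3/10 → sign +
signature = (2, 1, 0)

Answer: (2, 1, 0)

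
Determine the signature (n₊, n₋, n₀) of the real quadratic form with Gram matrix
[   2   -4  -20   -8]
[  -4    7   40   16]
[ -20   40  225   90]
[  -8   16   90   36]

step 0: pivot 2 → sign +
step 1: pivot -1 → sign −
step 2: pivot 25 → sign +
step 3: row/col 3 already zero → sign 0
signature = (2, 1, 1)

Answer: (2, 1, 1)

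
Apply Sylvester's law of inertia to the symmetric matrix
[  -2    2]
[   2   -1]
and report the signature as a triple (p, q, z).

Answer: (1, 1, 0)

Derivation:
step 0: pivot -2 → sign −
step 1: pivot 1 → sign +
signature = (1, 1, 0)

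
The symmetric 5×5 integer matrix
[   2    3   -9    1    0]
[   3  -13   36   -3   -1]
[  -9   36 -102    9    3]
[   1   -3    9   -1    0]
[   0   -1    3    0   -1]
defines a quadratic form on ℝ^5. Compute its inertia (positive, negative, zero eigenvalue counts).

Answer: (1, 3, 1)

Derivation:
step 0: pivot 2 → sign +
step 1: pivot -35/2 → sign −
step 2: pivot -87/35 → sign −
step 3: pivot -3/29 → sign −
step 4: row/col 4 already zero → sign 0
signature = (1, 3, 1)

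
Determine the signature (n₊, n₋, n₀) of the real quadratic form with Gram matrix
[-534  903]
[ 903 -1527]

Answer: (0, 2, 0)

Derivation:
step 0: pivot -534 → sign −
step 1: pivot -3/178 → sign −
signature = (0, 2, 0)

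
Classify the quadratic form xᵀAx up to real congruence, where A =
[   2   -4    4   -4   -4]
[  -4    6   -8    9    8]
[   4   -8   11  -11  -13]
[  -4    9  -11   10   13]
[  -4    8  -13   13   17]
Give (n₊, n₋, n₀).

Answer: (3, 2, 0)

Derivation:
step 0: pivot 2 → sign +
step 1: pivot -2 → sign −
step 2: pivot 3 → sign +
step 3: pivot -1/2 → sign −
step 4: pivot 2/3 → sign +
signature = (3, 2, 0)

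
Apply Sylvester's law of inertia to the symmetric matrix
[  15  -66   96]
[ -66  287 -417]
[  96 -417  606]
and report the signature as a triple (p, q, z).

step 0: pivot 15 → sign +
step 1: pivot -17/5 → sign −
step 2: pivot 3/17 → sign +
signature = (2, 1, 0)

Answer: (2, 1, 0)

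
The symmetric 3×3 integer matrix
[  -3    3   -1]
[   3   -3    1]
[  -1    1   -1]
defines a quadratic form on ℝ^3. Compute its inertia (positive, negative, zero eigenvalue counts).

step 0: pivot -3 → sign −
step 1: pivot -2/3 → sign −
step 2: row/col 2 already zero → sign 0
signature = (0, 2, 1)

Answer: (0, 2, 1)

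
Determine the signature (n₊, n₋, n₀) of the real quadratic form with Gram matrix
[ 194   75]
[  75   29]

step 0: pivot 194 → sign +
step 1: pivot 1/194 → sign +
signature = (2, 0, 0)

Answer: (2, 0, 0)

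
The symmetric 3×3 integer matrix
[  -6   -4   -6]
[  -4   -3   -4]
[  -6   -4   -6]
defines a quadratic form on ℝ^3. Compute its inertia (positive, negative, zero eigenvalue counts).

step 0: pivot -6 → sign −
step 1: pivot -1/3 → sign −
step 2: row/col 2 already zero → sign 0
signature = (0, 2, 1)

Answer: (0, 2, 1)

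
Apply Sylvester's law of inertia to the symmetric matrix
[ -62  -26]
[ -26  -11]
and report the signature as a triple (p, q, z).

Answer: (0, 2, 0)

Derivation:
step 0: pivot -62 → sign −
step 1: pivot -3/31 → sign −
signature = (0, 2, 0)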